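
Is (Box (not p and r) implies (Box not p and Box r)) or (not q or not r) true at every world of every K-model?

Tableau for the negation not ((Box (not p and r) implies (Box not p and Box r)) or (not q or not r)):
1. not ((Box (not p and r) implies (Box not p and Box r)) or (not q or not r)), 0
2. not (Box (not p and r) implies (Box not p and Box r)), 0
3. not (not q or not r), 0
4. Box (not p and r), 0
5. not (Box not p and Box r), 0
6. q, 0
7. r, 0
8. not Box r, 0
9. not r, 1
10. not p and r, 1
11. not p, 1
12. r, 1
Accessibility: 0R1
Branch closes: r and not r both at 1.
All branches of the negation close; one closing branch shown above.

Valid in K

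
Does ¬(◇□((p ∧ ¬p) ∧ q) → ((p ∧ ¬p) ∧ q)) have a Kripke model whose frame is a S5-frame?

1. ¬(◇□((p ∧ ¬p) ∧ q) → ((p ∧ ¬p) ∧ q)), w0
2. ◇□((p ∧ ¬p) ∧ q), w0   [¬→-rule on 1]
3. ¬((p ∧ ¬p) ∧ q), w0   [¬→-rule on 1]
4. ¬(p ∧ ¬p), w0   [¬∧-rule on 3 (branches; this branch)]
5. p, w0   [¬∧-rule on 4 (branches; this branch)]
6. □((p ∧ ¬p) ∧ q), w1   [◇-rule on 2: fresh world w1, w0Rw1]
7. (p ∧ ¬p) ∧ q, w0   [□-rule on 6 via w1Rw0]
8. p ∧ ¬p, w0   [∧-rule on 7]
9. q, w0   [∧-rule on 7]
10. ¬p, w0   [∧-rule on 8]
Accessibility: w0Rw0, w0Rw1, w1Rw0, w1Rw1
Branch closes: p and ¬p both at w0.
Every branch closes; the branch above is one of them.

Unsatisfiable (every branch closes)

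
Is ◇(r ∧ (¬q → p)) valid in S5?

No, not valid

Tableau for the negation ¬◇(r ∧ (¬q → p)):
1. ¬◇(r ∧ (¬q → p)), u
2. ¬(r ∧ (¬q → p)), u
3. ¬(¬q → p), u
4. ¬q, u
5. ¬p, u
Accessibility: uRu
The negation has an open branch (countermodel exists).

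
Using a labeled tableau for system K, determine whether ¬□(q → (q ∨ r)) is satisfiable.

1. ¬□(q → (q ∨ r)), 0
2. ¬(q → (q ∨ r)), 1
3. q, 1
4. ¬(q ∨ r), 1
5. ¬q, 1
6. ¬r, 1
Accessibility: 0R1
Branch closes: q and ¬q both at 1.
(One branch shown.) All branches close.

No, unsatisfiable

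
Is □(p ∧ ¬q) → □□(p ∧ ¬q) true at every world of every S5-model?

Valid

Tableau for the negation ¬(□(p ∧ ¬q) → □□(p ∧ ¬q)):
1. ¬(□(p ∧ ¬q) → □□(p ∧ ¬q)), w0
2. □(p ∧ ¬q), w0
3. ¬□□(p ∧ ¬q), w0
4. p ∧ ¬q, w0
5. p, w0
6. ¬q, w0
7. ¬□(p ∧ ¬q), w1
8. p ∧ ¬q, w1
9. p, w1
10. ¬q, w1
11. ¬(p ∧ ¬q), w2
12. p ∧ ¬q, w2
13. p, w2
14. ¬q, w2
15. q, w2
Accessibility: w0Rw0, w0Rw1, w0Rw2, w1Rw0, w1Rw1, w1Rw2, w2Rw0, w2Rw1, w2Rw2
Branch closes: q and ¬q both at w2.
Every branch of the negation's tableau closes; the branch above is one of them.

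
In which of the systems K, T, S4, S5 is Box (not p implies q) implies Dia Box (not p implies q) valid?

K-tableau for the negation not (Box (not p implies q) implies Dia Box (not p implies q)):
1. not (Box (not p implies q) implies Dia Box (not p implies q)), w0
2. Box (not p implies q), w0
3. not Dia Box (not p implies q), w0
Complete open branch: countermodel on a K-frame, so not valid in K.
T-tableau for the negation not (Box (not p implies q) implies Dia Box (not p implies q)):
1. not (Box (not p implies q) implies Dia Box (not p implies q)), w0
2. Box (not p implies q), w0
3. not Dia Box (not p implies q), w0
4. not p implies q, w0
5. not Box (not p implies q), w0
6. q, w0
7. not (not p implies q), w1
8. not p, w1
9. not q, w1
10. not p implies q, w1
11. not Box (not p implies q), w1
12. q, w1
Accessibility: w0Rw0, w0Rw1, w1Rw1
Branch closes: q and not q both at w1.
Every branch closes (one shown): valid in T, hence also in S4, S5 (every theorem of T is a theorem of S4 and S5).

T, S4, S5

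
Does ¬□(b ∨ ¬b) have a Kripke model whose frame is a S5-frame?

No, unsatisfiable

1. ¬□(b ∨ ¬b), u
2. ¬(b ∨ ¬b), v
3. ¬b, v
4. b, v
Accessibility: uRu, uRv, vRu, vRv
Branch closes: b and ¬b both at v.
(One branch shown.) All branches close.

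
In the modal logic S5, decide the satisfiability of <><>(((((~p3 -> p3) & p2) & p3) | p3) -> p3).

1. <><>(((((~p3 -> p3) & p2) & p3) | p3) -> p3), 0
2. <>(((((~p3 -> p3) & p2) & p3) | p3) -> p3), 1
3. ((((~p3 -> p3) & p2) & p3) | p3) -> p3, 2
4. p3, 2
Accessibility: 0R0, 0R1, 0R2, 1R0, 1R1, 1R2, 2R0, 2R1, 2R2

Satisfiable (open branch found)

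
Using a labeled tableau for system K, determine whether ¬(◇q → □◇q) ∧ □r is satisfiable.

Yes, satisfiable

1. ¬(◇q → □◇q) ∧ □r, 0
2. ¬(◇q → □◇q), 0   [∧-rule on 1]
3. □r, 0   [∧-rule on 1]
4. ◇q, 0   [¬→-rule on 2]
5. ¬□◇q, 0   [¬→-rule on 2]
6. q, 1   [◇-rule on 4: fresh world 1, 0R1]
7. r, 1   [□-rule on 3 via 0R1]
8. ¬◇q, 2   [¬□-rule on 5: fresh world 2, 0R2]
9. r, 2   [□-rule on 3 via 0R2]
Accessibility: 0R1, 0R2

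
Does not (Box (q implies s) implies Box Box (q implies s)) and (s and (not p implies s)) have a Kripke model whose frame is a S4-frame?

Unsatisfiable (every branch closes)

1. not (Box (q implies s) implies Box Box (q implies s)) and (s and (not p implies s)), u
2. not (Box (q implies s) implies Box Box (q implies s)), u
3. s and (not p implies s), u
4. Box (q implies s), u
5. not Box Box (q implies s), u
6. s, u
7. not p implies s, u
8. q implies s, u
9. not Box (q implies s), v
10. q implies s, v
11. s, v
12. not (q implies s), w
13. q, w
14. not s, w
15. q implies s, w
16. s, w
Accessibility: uRu, uRv, uRw, vRv, vRw, wRw
Branch closes: s and not s both at w.
Every branch closes; the branch above is one of them.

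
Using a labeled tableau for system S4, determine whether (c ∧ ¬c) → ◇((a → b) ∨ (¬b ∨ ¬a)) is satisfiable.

Yes, satisfiable

1. (c ∧ ¬c) → ◇((a → b) ∨ (¬b ∨ ¬a)), w0
2. ◇((a → b) ∨ (¬b ∨ ¬a)), w0
3. (a → b) ∨ (¬b ∨ ¬a), w1
4. ¬b ∨ ¬a, w1
5. ¬a, w1
Accessibility: w0Rw0, w0Rw1, w1Rw1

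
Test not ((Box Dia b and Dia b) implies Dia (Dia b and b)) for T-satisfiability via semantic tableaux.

Unsatisfiable (every branch closes)

1. not ((Box Dia b and Dia b) implies Dia (Dia b and b)), w0
2. Box Dia b and Dia b, w0   [neg-implies-rule on 1]
3. not Dia (Dia b and b), w0   [neg-implies-rule on 1]
4. Box Dia b, w0   [and-rule on 2]
5. Dia b, w0   [and-rule on 2]
6. not (Dia b and b), w0   [neg-Dia-rule on 3 via w0Rw0]
7. not b, w0   [neg-and-rule on 6 (branches; this branch)]
8. b, w1   [Dia-rule on 5: fresh world w1, w0Rw1]
9. not (Dia b and b), w1   [neg-Dia-rule on 3 via w0Rw1]
10. Dia b, w1   [Box-rule on 4 via w0Rw1]
11. not Dia b, w1   [neg-and-rule on 9 (branches; this branch)]
12. not b, w1   [neg-Dia-rule on 11 via w1Rw1]
Accessibility: w0Rw0, w0Rw1, w1Rw1
Branch closes: b and not b both at w1.
(One branch shown.) All branches close.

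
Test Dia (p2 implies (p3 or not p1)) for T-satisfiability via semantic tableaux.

1. Dia (p2 implies (p3 or not p1)), 0
2. p2 implies (p3 or not p1), 1
3. p3 or not p1, 1
4. not p1, 1
Accessibility: 0R0, 0R1, 1R1

Satisfiable (open branch found)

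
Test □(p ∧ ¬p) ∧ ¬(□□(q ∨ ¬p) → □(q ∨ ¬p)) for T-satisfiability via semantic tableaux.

1. □(p ∧ ¬p) ∧ ¬(□□(q ∨ ¬p) → □(q ∨ ¬p)), 0
2. □(p ∧ ¬p), 0
3. ¬(□□(q ∨ ¬p) → □(q ∨ ¬p)), 0
4. □□(q ∨ ¬p), 0
5. ¬□(q ∨ ¬p), 0
6. p ∧ ¬p, 0
7. p, 0
8. ¬p, 0
Accessibility: 0R0
Branch closes: p and ¬p both at 0.
(One branch shown.) All branches close.

Unsatisfiable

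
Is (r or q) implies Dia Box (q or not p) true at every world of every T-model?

No, not valid

Tableau for the negation not ((r or q) implies Dia Box (q or not p)):
1. not ((r or q) implies Dia Box (q or not p)), u
2. r or q, u
3. not Dia Box (q or not p), u
4. not Box (q or not p), u
5. q, u
6. not (q or not p), v
7. not q, v
8. p, v
9. not Box (q or not p), v
10. not (q or not p), w
11. not q, w
12. p, w
Accessibility: uRu, uRv, vRv, vRw, wRw
The negation has an open branch (countermodel exists).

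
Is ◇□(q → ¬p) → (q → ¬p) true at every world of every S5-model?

Tableau for the negation ¬(◇□(q → ¬p) → (q → ¬p)):
1. ¬(◇□(q → ¬p) → (q → ¬p)), u
2. ◇□(q → ¬p), u
3. ¬(q → ¬p), u
4. q, u
5. p, u
6. □(q → ¬p), v
7. q → ¬p, u
8. q → ¬p, v
9. ¬p, u
Accessibility: uRu, uRv, vRu, vRv
Branch closes: p and ¬p both at u.
Every branch of the negation's tableau closes; the branch above is one of them.

Yes, valid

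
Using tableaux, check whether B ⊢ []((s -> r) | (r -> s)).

Tableau for the negation ~[]((s -> r) | (r -> s)):
1. ~[]((s -> r) | (r -> s)), u
2. ~((s -> r) | (r -> s)), v
3. ~(s -> r), v
4. ~(r -> s), v
5. s, v
6. ~r, v
7. r, v
8. ~s, v
Accessibility: uRu, uRv, vRu, vRv
Branch closes: r and ~r both at v.
All branches of the negation close; one closing branch shown above.

Valid in B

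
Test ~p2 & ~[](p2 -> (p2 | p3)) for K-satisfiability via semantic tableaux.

Unsatisfiable (every branch closes)

1. ~p2 & ~[](p2 -> (p2 | p3)), 0
2. ~p2, 0
3. ~[](p2 -> (p2 | p3)), 0
4. ~(p2 -> (p2 | p3)), 1
5. p2, 1
6. ~(p2 | p3), 1
7. ~p2, 1
8. ~p3, 1
Accessibility: 0R1
Branch closes: p2 and ~p2 both at 1.
Every branch closes; the branch above is one of them.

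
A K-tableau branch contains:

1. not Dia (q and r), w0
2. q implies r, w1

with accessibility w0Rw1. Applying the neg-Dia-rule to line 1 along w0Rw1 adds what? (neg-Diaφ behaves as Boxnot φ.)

neg-Diaφ behaves as Boxnot φ: propagate the negated body to each accessible world.

not (q and r), w1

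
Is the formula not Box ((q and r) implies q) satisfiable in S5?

1. not Box ((q and r) implies q), w0
2. not ((q and r) implies q), w1
3. q and r, w1
4. not q, w1
5. q, w1
6. r, w1
Accessibility: w0Rw0, w0Rw1, w1Rw0, w1Rw1
Branch closes: q and not q both at w1.
(One branch shown.) All branches close.

Unsatisfiable (every branch closes)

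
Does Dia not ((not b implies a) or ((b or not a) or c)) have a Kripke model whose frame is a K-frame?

Unsatisfiable

1. Dia not ((not b implies a) or ((b or not a) or c)), w0
2. not ((not b implies a) or ((b or not a) or c)), w1
3. not (not b implies a), w1
4. not ((b or not a) or c), w1
5. not b, w1
6. not a, w1
7. not (b or not a), w1
8. not c, w1
9. a, w1
Accessibility: w0Rw1
Branch closes: a and not a both at w1.
All branches of the tableau close; one closing branch shown above.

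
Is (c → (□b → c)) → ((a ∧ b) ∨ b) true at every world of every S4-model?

Not valid

Tableau for the negation ¬((c → (□b → c)) → ((a ∧ b) ∨ b)):
1. ¬((c → (□b → c)) → ((a ∧ b) ∨ b)), 0
2. c → (□b → c), 0   [¬→-rule on 1]
3. ¬((a ∧ b) ∨ b), 0   [¬→-rule on 1]
4. ¬(a ∧ b), 0   [¬∨-rule on 3]
5. ¬b, 0   [¬∨-rule on 3]
6. □b → c, 0   [→-rule on 2 (branches; this branch)]
7. c, 0   [→-rule on 6 (branches; this branch)]
Accessibility: 0R0
The negation has an open branch (countermodel exists).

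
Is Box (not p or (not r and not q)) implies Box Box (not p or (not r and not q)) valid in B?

Invalid (countermodel exists)

Tableau for the negation not (Box (not p or (not r and not q)) implies Box Box (not p or (not r and not q))):
1. not (Box (not p or (not r and not q)) implies Box Box (not p or (not r and not q))), 0
2. Box (not p or (not r and not q)), 0
3. not Box Box (not p or (not r and not q)), 0
4. not p or (not r and not q), 0
5. not r and not q, 0
6. not r, 0
7. not q, 0
8. not Box (not p or (not r and not q)), 1
9. not p or (not r and not q), 1
10. not r and not q, 1
11. not r, 1
12. not q, 1
13. not (not p or (not r and not q)), 2
14. p, 2
15. not (not r and not q), 2
16. q, 2
Accessibility: 0R0, 0R1, 1R0, 1R1, 1R2, 2R1, 2R2
The negation has an open branch (countermodel exists).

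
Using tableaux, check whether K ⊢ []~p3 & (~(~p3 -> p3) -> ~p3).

Tableau for the negation ~([]~p3 & (~(~p3 -> p3) -> ~p3)):
1. ~([]~p3 & (~(~p3 -> p3) -> ~p3)), w0
2. ~[]~p3, w0   [~&-rule on 1 (branches; this branch)]
3. p3, w1   [~[]-rule on 2: fresh world w1, w0Rw1]
Accessibility: w0Rw1
The negation has an open branch (countermodel exists).

Not valid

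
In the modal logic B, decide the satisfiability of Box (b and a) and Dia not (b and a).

No, unsatisfiable

1. Box (b and a) and Dia not (b and a), w0
2. Box (b and a), w0
3. Dia not (b and a), w0
4. b and a, w0
5. b, w0
6. a, w0
7. not (b and a), w1
8. b and a, w1
9. b, w1
10. a, w1
11. not a, w1
Accessibility: w0Rw0, w0Rw1, w1Rw0, w1Rw1
Branch closes: a and not a both at w1.
All branches of the tableau close; one closing branch shown above.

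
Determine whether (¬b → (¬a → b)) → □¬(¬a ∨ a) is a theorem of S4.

Tableau for the negation ¬((¬b → (¬a → b)) → □¬(¬a ∨ a)):
1. ¬((¬b → (¬a → b)) → □¬(¬a ∨ a)), 0
2. ¬b → (¬a → b), 0   [¬→-rule on 1]
3. ¬□¬(¬a ∨ a), 0   [¬→-rule on 1]
4. ¬a → b, 0   [→-rule on 2 (branches; this branch)]
5. b, 0   [→-rule on 4 (branches; this branch)]
6. ¬a ∨ a, 1   [¬□-rule on 3: fresh world 1, 0R1]
7. a, 1   [∨-rule on 6 (branches; this branch)]
Accessibility: 0R0, 0R1, 1R1
The negation has an open branch (countermodel exists).

No, not valid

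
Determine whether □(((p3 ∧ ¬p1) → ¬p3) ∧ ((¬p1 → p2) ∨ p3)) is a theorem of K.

Invalid (countermodel exists)

Tableau for the negation ¬□(((p3 ∧ ¬p1) → ¬p3) ∧ ((¬p1 → p2) ∨ p3)):
1. ¬□(((p3 ∧ ¬p1) → ¬p3) ∧ ((¬p1 → p2) ∨ p3)), 0
2. ¬(((p3 ∧ ¬p1) → ¬p3) ∧ ((¬p1 → p2) ∨ p3)), 1   [¬□-rule on 1: fresh world 1, 0R1]
3. ¬((¬p1 → p2) ∨ p3), 1   [¬∧-rule on 2 (branches; this branch)]
4. ¬(¬p1 → p2), 1   [¬∨-rule on 3]
5. ¬p3, 1   [¬∨-rule on 3]
6. ¬p1, 1   [¬→-rule on 4]
7. ¬p2, 1   [¬→-rule on 4]
Accessibility: 0R1
The negation has an open branch (countermodel exists).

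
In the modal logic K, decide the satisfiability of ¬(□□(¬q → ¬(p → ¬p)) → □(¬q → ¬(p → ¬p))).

1. ¬(□□(¬q → ¬(p → ¬p)) → □(¬q → ¬(p → ¬p))), 0
2. □□(¬q → ¬(p → ¬p)), 0
3. ¬□(¬q → ¬(p → ¬p)), 0
4. ¬(¬q → ¬(p → ¬p)), 1
5. ¬q, 1
6. p → ¬p, 1
7. □(¬q → ¬(p → ¬p)), 1
8. ¬p, 1
Accessibility: 0R1

Satisfiable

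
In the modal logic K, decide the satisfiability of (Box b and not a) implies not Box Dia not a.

1. (Box b and not a) implies not Box Dia not a, 0
2. not Box Dia not a, 0
3. not Dia not a, 1
Accessibility: 0R1

Yes, satisfiable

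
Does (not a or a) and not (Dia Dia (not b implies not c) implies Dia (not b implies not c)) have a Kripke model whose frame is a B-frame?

1. (not a or a) and not (Dia Dia (not b implies not c) implies Dia (not b implies not c)), 0
2. not a or a, 0   [and-rule on 1]
3. not (Dia Dia (not b implies not c) implies Dia (not b implies not c)), 0   [and-rule on 1]
4. Dia Dia (not b implies not c), 0   [neg-implies-rule on 3]
5. not Dia (not b implies not c), 0   [neg-implies-rule on 3]
6. not (not b implies not c), 0   [neg-Dia-rule on 5 via 0R0]
7. not b, 0   [neg-implies-rule on 6]
8. c, 0   [neg-implies-rule on 6]
9. a, 0   [or-rule on 2 (branches; this branch)]
10. Dia (not b implies not c), 1   [Dia-rule on 4: fresh world 1, 0R1]
11. not (not b implies not c), 1   [neg-Dia-rule on 5 via 0R1]
12. not b, 1   [neg-implies-rule on 11]
13. c, 1   [neg-implies-rule on 11]
14. not b implies not c, 2   [Dia-rule on 10: fresh world 2, 1R2]
15. not c, 2   [implies-rule on 14 (branches; this branch)]
Accessibility: 0R0, 0R1, 1R0, 1R1, 1R2, 2R1, 2R2

Satisfiable (open branch found)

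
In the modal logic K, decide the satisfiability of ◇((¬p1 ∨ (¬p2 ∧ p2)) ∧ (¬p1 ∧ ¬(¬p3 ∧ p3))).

Satisfiable (open branch found)

1. ◇((¬p1 ∨ (¬p2 ∧ p2)) ∧ (¬p1 ∧ ¬(¬p3 ∧ p3))), w0
2. (¬p1 ∨ (¬p2 ∧ p2)) ∧ (¬p1 ∧ ¬(¬p3 ∧ p3)), w1
3. ¬p1 ∨ (¬p2 ∧ p2), w1
4. ¬p1 ∧ ¬(¬p3 ∧ p3), w1
5. ¬p1, w1
6. ¬(¬p3 ∧ p3), w1
7. ¬p3, w1
Accessibility: w0Rw1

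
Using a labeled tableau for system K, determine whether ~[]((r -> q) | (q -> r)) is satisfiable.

1. ~[]((r -> q) | (q -> r)), u
2. ~((r -> q) | (q -> r)), v
3. ~(r -> q), v
4. ~(q -> r), v
5. r, v
6. ~q, v
7. q, v
8. ~r, v
Accessibility: uRv
Branch closes: q and ~q both at v.
(One branch shown.) All branches close.

Unsatisfiable (every branch closes)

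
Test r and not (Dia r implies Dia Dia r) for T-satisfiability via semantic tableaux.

Unsatisfiable (every branch closes)

1. r and not (Dia r implies Dia Dia r), u
2. r, u
3. not (Dia r implies Dia Dia r), u
4. Dia r, u
5. not Dia Dia r, u
6. not Dia r, u
7. not r, u
Accessibility: uRu
Branch closes: r and not r both at u.
(One branch shown.) All branches close.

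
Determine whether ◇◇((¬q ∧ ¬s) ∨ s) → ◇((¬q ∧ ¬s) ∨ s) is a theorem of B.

No, not valid

Tableau for the negation ¬(◇◇((¬q ∧ ¬s) ∨ s) → ◇((¬q ∧ ¬s) ∨ s)):
1. ¬(◇◇((¬q ∧ ¬s) ∨ s) → ◇((¬q ∧ ¬s) ∨ s)), w0
2. ◇◇((¬q ∧ ¬s) ∨ s), w0
3. ¬◇((¬q ∧ ¬s) ∨ s), w0
4. ¬((¬q ∧ ¬s) ∨ s), w0
5. ¬(¬q ∧ ¬s), w0
6. ¬s, w0
7. q, w0
8. ◇((¬q ∧ ¬s) ∨ s), w1
9. ¬((¬q ∧ ¬s) ∨ s), w1
10. ¬(¬q ∧ ¬s), w1
11. ¬s, w1
12. q, w1
13. (¬q ∧ ¬s) ∨ s, w2
14. s, w2
Accessibility: w0Rw0, w0Rw1, w1Rw0, w1Rw1, w1Rw2, w2Rw1, w2Rw2
The negation has an open branch (countermodel exists).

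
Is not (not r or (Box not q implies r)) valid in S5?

Not valid

Tableau for the negation not r or (Box not q implies r):
1. not r or (Box not q implies r), 0
2. Box not q implies r, 0   [or-rule on 1 (branches; this branch)]
3. r, 0   [implies-rule on 2 (branches; this branch)]
Accessibility: 0R0
The negation has an open branch (countermodel exists).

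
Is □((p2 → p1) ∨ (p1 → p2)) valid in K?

Valid

Tableau for the negation ¬□((p2 → p1) ∨ (p1 → p2)):
1. ¬□((p2 → p1) ∨ (p1 → p2)), w0
2. ¬((p2 → p1) ∨ (p1 → p2)), w1
3. ¬(p2 → p1), w1
4. ¬(p1 → p2), w1
5. p2, w1
6. ¬p1, w1
7. p1, w1
8. ¬p2, w1
Accessibility: w0Rw1
Branch closes: p1 and ¬p1 both at w1.
All branches of the negation close; one closing branch shown above.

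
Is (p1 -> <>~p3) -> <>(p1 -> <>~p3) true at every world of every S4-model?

Tableau for the negation ~((p1 -> <>~p3) -> <>(p1 -> <>~p3)):
1. ~((p1 -> <>~p3) -> <>(p1 -> <>~p3)), w0
2. p1 -> <>~p3, w0
3. ~<>(p1 -> <>~p3), w0
4. ~(p1 -> <>~p3), w0
5. p1, w0
6. ~<>~p3, w0
7. p3, w0
8. <>~p3, w0
9. ~p3, w1
10. ~(p1 -> <>~p3), w1
11. p1, w1
12. ~<>~p3, w1
13. p3, w1
Accessibility: w0Rw0, w0Rw1, w1Rw1
Branch closes: p3 and ~p3 both at w1.
All branches of the negation close; one closing branch shown above.

Yes, valid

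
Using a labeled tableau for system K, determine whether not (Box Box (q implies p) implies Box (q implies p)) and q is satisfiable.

1. not (Box Box (q implies p) implies Box (q implies p)) and q, w0
2. not (Box Box (q implies p) implies Box (q implies p)), w0
3. q, w0
4. Box Box (q implies p), w0
5. not Box (q implies p), w0
6. not (q implies p), w1
7. q, w1
8. not p, w1
9. Box (q implies p), w1
Accessibility: w0Rw1

Yes, satisfiable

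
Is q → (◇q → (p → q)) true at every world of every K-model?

Yes, valid

Tableau for the negation ¬(q → (◇q → (p → q))):
1. ¬(q → (◇q → (p → q))), 0
2. q, 0   [¬→-rule on 1]
3. ¬(◇q → (p → q)), 0   [¬→-rule on 1]
4. ◇q, 0   [¬→-rule on 3]
5. ¬(p → q), 0   [¬→-rule on 3]
6. p, 0   [¬→-rule on 5]
7. ¬q, 0   [¬→-rule on 5]
Branch closes: q and ¬q both at 0.
All branches of the negation close; one closing branch shown above.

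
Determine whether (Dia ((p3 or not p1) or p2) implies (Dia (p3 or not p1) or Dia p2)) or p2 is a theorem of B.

Yes, valid

Tableau for the negation not ((Dia ((p3 or not p1) or p2) implies (Dia (p3 or not p1) or Dia p2)) or p2):
1. not ((Dia ((p3 or not p1) or p2) implies (Dia (p3 or not p1) or Dia p2)) or p2), w0
2. not (Dia ((p3 or not p1) or p2) implies (Dia (p3 or not p1) or Dia p2)), w0   [neg-or-rule on 1]
3. not p2, w0   [neg-or-rule on 1]
4. Dia ((p3 or not p1) or p2), w0   [neg-implies-rule on 2]
5. not (Dia (p3 or not p1) or Dia p2), w0   [neg-implies-rule on 2]
6. not Dia (p3 or not p1), w0   [neg-or-rule on 5]
7. not Dia p2, w0   [neg-or-rule on 5]
8. not (p3 or not p1), w0   [neg-Dia-rule on 6 via w0Rw0]
9. not p3, w0   [neg-or-rule on 8]
10. p1, w0   [neg-or-rule on 8]
11. (p3 or not p1) or p2, w1   [Dia-rule on 4: fresh world w1, w0Rw1]
12. not (p3 or not p1), w1   [neg-Dia-rule on 6 via w0Rw1]
13. not p3, w1   [neg-or-rule on 12]
14. p1, w1   [neg-or-rule on 12]
15. not p2, w1   [neg-Dia-rule on 7 via w0Rw1]
16. p3 or not p1, w1   [or-rule on 11 (branches; this branch)]
17. not p1, w1   [or-rule on 16 (branches; this branch)]
Accessibility: w0Rw0, w0Rw1, w1Rw0, w1Rw1
Branch closes: p1 and not p1 both at w1.
Every branch of the negation's tableau closes; the branch above is one of them.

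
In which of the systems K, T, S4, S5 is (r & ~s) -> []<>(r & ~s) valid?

S5-tableau for the negation ~((r & ~s) -> []<>(r & ~s)):
1. ~((r & ~s) -> []<>(r & ~s)), 0
2. r & ~s, 0   [~->-rule on 1]
3. ~[]<>(r & ~s), 0   [~->-rule on 1]
4. r, 0   [&-rule on 2]
5. ~s, 0   [&-rule on 2]
6. ~<>(r & ~s), 1   [~[]-rule on 3: fresh world 1, 0R1]
7. ~(r & ~s), 0   [~<>-rule on 6 via 1R0]
8. ~(r & ~s), 1   [~<>-rule on 6 via 1R1]
9. s, 0   [~&-rule on 7 (branches; this branch)]
Accessibility: 0R0, 0R1, 1R0, 1R1
Branch closes: s and ~s both at 0.
Every branch closes (one shown): valid in S5.
S4-tableau for the negation ~((r & ~s) -> []<>(r & ~s)):
1. ~((r & ~s) -> []<>(r & ~s)), 0
2. r & ~s, 0   [~->-rule on 1]
3. ~[]<>(r & ~s), 0   [~->-rule on 1]
4. r, 0   [&-rule on 2]
5. ~s, 0   [&-rule on 2]
6. ~<>(r & ~s), 1   [~[]-rule on 3: fresh world 1, 0R1]
7. ~(r & ~s), 1   [~<>-rule on 6 via 1R1]
8. s, 1   [~&-rule on 7 (branches; this branch)]
Accessibility: 0R0, 0R1, 1R1
Complete open branch: countermodel on an S4-frame, so not valid in S4, nor in K, T (the same frame is also a K-frame and a T-frame).

S5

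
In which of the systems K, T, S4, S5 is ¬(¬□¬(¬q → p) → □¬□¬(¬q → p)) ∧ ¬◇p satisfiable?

S4-tableau for the formula:
1. ¬(¬□¬(¬q → p) → □¬□¬(¬q → p)) ∧ ¬◇p, w0
2. ¬(¬□¬(¬q → p) → □¬□¬(¬q → p)), w0
3. ¬◇p, w0
4. ¬□¬(¬q → p), w0
5. ¬□¬□¬(¬q → p), w0
6. ¬p, w0
7. ¬q → p, w1
8. ¬p, w1
9. q, w1
10. □¬(¬q → p), w2
11. ¬p, w2
12. ¬(¬q → p), w2
13. ¬q, w2
Accessibility: w0Rw0, w0Rw1, w0Rw2, w1Rw1, w2Rw2
Complete open branch: satisfiable in S4, hence also in K, T (this S4-model is also a K-model and a T-model).
S5-tableau for the formula:
1. ¬(¬□¬(¬q → p) → □¬□¬(¬q → p)) ∧ ¬◇p, w0
2. ¬(¬□¬(¬q → p) → □¬□¬(¬q → p)), w0
3. ¬◇p, w0
4. ¬□¬(¬q → p), w0
5. ¬□¬□¬(¬q → p), w0
6. ¬p, w0
7. ¬q → p, w1
8. ¬p, w1
9. q, w1
10. □¬(¬q → p), w2
11. ¬p, w2
12. ¬(¬q → p), w0
13. ¬q, w0
14. ¬(¬q → p), w1
15. ¬q, w1
Accessibility: w0Rw0, w0Rw1, w0Rw2, w1Rw0, w1Rw1, w1Rw2, w2Rw0, w2Rw1, w2Rw2
Branch closes: q and ¬q both at w1.
Every branch closes (one shown): unsatisfiable in S5.

K, T, S4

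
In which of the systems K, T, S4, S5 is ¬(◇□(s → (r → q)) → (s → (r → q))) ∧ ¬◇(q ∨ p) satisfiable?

S5-tableau for the formula:
1. ¬(◇□(s → (r → q)) → (s → (r → q))) ∧ ¬◇(q ∨ p), w0
2. ¬(◇□(s → (r → q)) → (s → (r → q))), w0   [∧-rule on 1]
3. ¬◇(q ∨ p), w0   [∧-rule on 1]
4. ◇□(s → (r → q)), w0   [¬→-rule on 2]
5. ¬(s → (r → q)), w0   [¬→-rule on 2]
6. s, w0   [¬→-rule on 5]
7. ¬(r → q), w0   [¬→-rule on 5]
8. r, w0   [¬→-rule on 7]
9. ¬q, w0   [¬→-rule on 7]
10. ¬(q ∨ p), w0   [¬◇-rule on 3 via w0Rw0]
11. ¬p, w0   [¬∨-rule on 10]
12. □(s → (r → q)), w1   [◇-rule on 4: fresh world w1, w0Rw1]
13. ¬(q ∨ p), w1   [¬◇-rule on 3 via w0Rw1]
14. ¬q, w1   [¬∨-rule on 13]
15. ¬p, w1   [¬∨-rule on 13]
16. s → (r → q), w0   [□-rule on 12 via w1Rw0]
17. s → (r → q), w1   [□-rule on 12 via w1Rw1]
18. r → q, w0   [→-rule on 16 (branches; this branch)]
19. r → q, w1   [→-rule on 17 (branches; this branch)]
20. q, w0   [→-rule on 18 (branches; this branch)]
Accessibility: w0Rw0, w0Rw1, w1Rw0, w1Rw1
Branch closes: q and ¬q both at w0.
Every branch closes (one shown): unsatisfiable in S5.
S4-tableau for the formula:
1. ¬(◇□(s → (r → q)) → (s → (r → q))) ∧ ¬◇(q ∨ p), w0
2. ¬(◇□(s → (r → q)) → (s → (r → q))), w0   [∧-rule on 1]
3. ¬◇(q ∨ p), w0   [∧-rule on 1]
4. ◇□(s → (r → q)), w0   [¬→-rule on 2]
5. ¬(s → (r → q)), w0   [¬→-rule on 2]
6. s, w0   [¬→-rule on 5]
7. ¬(r → q), w0   [¬→-rule on 5]
8. r, w0   [¬→-rule on 7]
9. ¬q, w0   [¬→-rule on 7]
10. ¬(q ∨ p), w0   [¬◇-rule on 3 via w0Rw0]
11. ¬p, w0   [¬∨-rule on 10]
12. □(s → (r → q)), w1   [◇-rule on 4: fresh world w1, w0Rw1]
13. ¬(q ∨ p), w1   [¬◇-rule on 3 via w0Rw1]
14. ¬q, w1   [¬∨-rule on 13]
15. ¬p, w1   [¬∨-rule on 13]
16. s → (r → q), w1   [□-rule on 12 via w1Rw1]
17. r → q, w1   [→-rule on 16 (branches; this branch)]
18. ¬r, w1   [→-rule on 17 (branches; this branch)]
Accessibility: w0Rw0, w0Rw1, w1Rw1
Complete open branch: satisfiable in S4, hence also in K, T (this S4-model is also a K-model and a T-model).

K, T, S4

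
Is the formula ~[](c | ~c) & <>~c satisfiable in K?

Unsatisfiable (every branch closes)

1. ~[](c | ~c) & <>~c, 0
2. ~[](c | ~c), 0
3. <>~c, 0
4. ~(c | ~c), 1
5. ~c, 1
6. c, 1
Accessibility: 0R1
Branch closes: c and ~c both at 1.
All branches of the tableau close; one closing branch shown above.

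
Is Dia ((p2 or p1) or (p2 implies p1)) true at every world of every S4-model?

Tableau for the negation not Dia ((p2 or p1) or (p2 implies p1)):
1. not Dia ((p2 or p1) or (p2 implies p1)), u
2. not ((p2 or p1) or (p2 implies p1)), u
3. not (p2 or p1), u
4. not (p2 implies p1), u
5. not p2, u
6. not p1, u
7. p2, u
Accessibility: uRu
Branch closes: p2 and not p2 both at u.
Every branch of the negation's tableau closes; the branch above is one of them.

Valid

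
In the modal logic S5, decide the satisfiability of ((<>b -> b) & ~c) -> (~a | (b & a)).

Yes, satisfiable

1. ((<>b -> b) & ~c) -> (~a | (b & a)), w0
2. ~a | (b & a), w0   [->-rule on 1 (branches; this branch)]
3. b & a, w0   [|-rule on 2 (branches; this branch)]
4. b, w0   [&-rule on 3]
5. a, w0   [&-rule on 3]
Accessibility: w0Rw0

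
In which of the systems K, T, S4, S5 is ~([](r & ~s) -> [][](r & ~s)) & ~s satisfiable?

T-tableau for the formula:
1. ~([](r & ~s) -> [][](r & ~s)) & ~s, w0
2. ~([](r & ~s) -> [][](r & ~s)), w0
3. ~s, w0
4. [](r & ~s), w0
5. ~[][](r & ~s), w0
6. r & ~s, w0
7. r, w0
8. ~[](r & ~s), w1
9. r & ~s, w1
10. r, w1
11. ~s, w1
12. ~(r & ~s), w2
13. s, w2
Accessibility: w0Rw0, w0Rw1, w1Rw1, w1Rw2, w2Rw2
Complete open branch: satisfiable in T, hence also in K (this T-model is also a K-model).
S4-tableau for the formula:
1. ~([](r & ~s) -> [][](r & ~s)) & ~s, w0
2. ~([](r & ~s) -> [][](r & ~s)), w0
3. ~s, w0
4. [](r & ~s), w0
5. ~[][](r & ~s), w0
6. r & ~s, w0
7. r, w0
8. ~[](r & ~s), w1
9. r & ~s, w1
10. r, w1
11. ~s, w1
12. ~(r & ~s), w2
13. r & ~s, w2
14. r, w2
15. ~s, w2
16. s, w2
Accessibility: w0Rw0, w0Rw1, w0Rw2, w1Rw1, w1Rw2, w2Rw2
Branch closes: s and ~s both at w2.
Every branch closes (one shown): unsatisfiable in S4, hence also in S5 (every S5-frame is an S4-frame).

K, T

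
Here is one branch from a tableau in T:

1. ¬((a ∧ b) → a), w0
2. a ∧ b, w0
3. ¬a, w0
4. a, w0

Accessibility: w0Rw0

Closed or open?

Closed

Both a and ¬a appear at w0.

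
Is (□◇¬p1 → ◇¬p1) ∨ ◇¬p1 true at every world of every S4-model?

Yes, valid

Tableau for the negation ¬((□◇¬p1 → ◇¬p1) ∨ ◇¬p1):
1. ¬((□◇¬p1 → ◇¬p1) ∨ ◇¬p1), 0
2. ¬(□◇¬p1 → ◇¬p1), 0
3. ¬◇¬p1, 0
4. □◇¬p1, 0
5. p1, 0
6. ◇¬p1, 0
7. ¬p1, 1
8. p1, 1
Accessibility: 0R0, 0R1, 1R1
Branch closes: p1 and ¬p1 both at 1.
All branches of the negation close; one closing branch shown above.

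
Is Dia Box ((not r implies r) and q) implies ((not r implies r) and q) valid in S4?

Invalid (countermodel exists)

Tableau for the negation not (Dia Box ((not r implies r) and q) implies ((not r implies r) and q)):
1. not (Dia Box ((not r implies r) and q) implies ((not r implies r) and q)), u
2. Dia Box ((not r implies r) and q), u
3. not ((not r implies r) and q), u
4. not q, u
5. Box ((not r implies r) and q), v
6. (not r implies r) and q, v
7. not r implies r, v
8. q, v
9. r, v
Accessibility: uRu, uRv, vRv
The negation has an open branch (countermodel exists).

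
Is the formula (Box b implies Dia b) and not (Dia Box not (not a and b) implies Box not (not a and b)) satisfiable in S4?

Yes, satisfiable

1. (Box b implies Dia b) and not (Dia Box not (not a and b) implies Box not (not a and b)), u
2. Box b implies Dia b, u   [and-rule on 1]
3. not (Dia Box not (not a and b) implies Box not (not a and b)), u   [and-rule on 1]
4. Dia Box not (not a and b), u   [neg-implies-rule on 3]
5. not Box not (not a and b), u   [neg-implies-rule on 3]
6. Dia b, u   [implies-rule on 2 (branches; this branch)]
7. Box not (not a and b), v   [Dia-rule on 4: fresh world v, uRv]
8. not (not a and b), v   [Box-rule on 7 via vRv]
9. not b, v   [neg-and-rule on 8 (branches; this branch)]
10. not a and b, w   [neg-Box-rule on 5: fresh world w, uRw]
11. not a, w   [and-rule on 10]
12. b, w   [and-rule on 10]
13. b, x   [Dia-rule on 6: fresh world x, uRx]
Accessibility: uRu, uRv, uRw, uRx, vRv, wRw, xRx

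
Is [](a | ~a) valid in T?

Yes, valid

Tableau for the negation ~[](a | ~a):
1. ~[](a | ~a), w0
2. ~(a | ~a), w1
3. ~a, w1
4. a, w1
Accessibility: w0Rw0, w0Rw1, w1Rw1
Branch closes: a and ~a both at w1.
Every branch of the negation's tableau closes; the branch above is one of them.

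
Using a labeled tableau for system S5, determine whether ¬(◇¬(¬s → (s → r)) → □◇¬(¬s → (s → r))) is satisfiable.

Unsatisfiable

1. ¬(◇¬(¬s → (s → r)) → □◇¬(¬s → (s → r))), 0
2. ◇¬(¬s → (s → r)), 0
3. ¬□◇¬(¬s → (s → r)), 0
4. ¬(¬s → (s → r)), 1
5. ¬s, 1
6. ¬(s → r), 1
7. s, 1
8. ¬r, 1
Accessibility: 0R0, 0R1, 1R0, 1R1
Branch closes: s and ¬s both at 1.
All branches of the tableau close; one closing branch shown above.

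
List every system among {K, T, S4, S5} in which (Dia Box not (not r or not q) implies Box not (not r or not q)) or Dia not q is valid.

S4-tableau for the negation not ((Dia Box not (not r or not q) implies Box not (not r or not q)) or Dia not q):
1. not ((Dia Box not (not r or not q) implies Box not (not r or not q)) or Dia not q), w0
2. not (Dia Box not (not r or not q) implies Box not (not r or not q)), w0   [neg-or-rule on 1]
3. not Dia not q, w0   [neg-or-rule on 1]
4. Dia Box not (not r or not q), w0   [neg-implies-rule on 2]
5. not Box not (not r or not q), w0   [neg-implies-rule on 2]
6. q, w0   [neg-Dia-rule on 3 via w0Rw0]
7. Box not (not r or not q), w1   [Dia-rule on 4: fresh world w1, w0Rw1]
8. q, w1   [neg-Dia-rule on 3 via w0Rw1]
9. not (not r or not q), w1   [Box-rule on 7 via w1Rw1]
10. r, w1   [neg-or-rule on 9]
11. not r or not q, w2   [neg-Box-rule on 5: fresh world w2, w0Rw2]
12. q, w2   [neg-Dia-rule on 3 via w0Rw2]
13. not r, w2   [or-rule on 11 (branches; this branch)]
Accessibility: w0Rw0, w0Rw1, w0Rw2, w1Rw1, w2Rw2
Complete open branch: countermodel on an S4-frame, so not valid in S4, nor in K, T (the same frame is also a K-frame and a T-frame).
S5-tableau for the negation not ((Dia Box not (not r or not q) implies Box not (not r or not q)) or Dia not q):
1. not ((Dia Box not (not r or not q) implies Box not (not r or not q)) or Dia not q), w0
2. not (Dia Box not (not r or not q) implies Box not (not r or not q)), w0   [neg-or-rule on 1]
3. not Dia not q, w0   [neg-or-rule on 1]
4. Dia Box not (not r or not q), w0   [neg-implies-rule on 2]
5. not Box not (not r or not q), w0   [neg-implies-rule on 2]
6. q, w0   [neg-Dia-rule on 3 via w0Rw0]
7. Box not (not r or not q), w1   [Dia-rule on 4: fresh world w1, w0Rw1]
8. q, w1   [neg-Dia-rule on 3 via w0Rw1]
9. not (not r or not q), w0   [Box-rule on 7 via w1Rw0]
10. r, w0   [neg-or-rule on 9]
11. not (not r or not q), w1   [Box-rule on 7 via w1Rw1]
12. r, w1   [neg-or-rule on 11]
13. not r or not q, w2   [neg-Box-rule on 5: fresh world w2, w0Rw2]
14. q, w2   [neg-Dia-rule on 3 via w0Rw2]
15. not (not r or not q), w2   [Box-rule on 7 via w1Rw2]
16. r, w2   [neg-or-rule on 15]
17. not q, w2   [or-rule on 13 (branches; this branch)]
Accessibility: w0Rw0, w0Rw1, w0Rw2, w1Rw0, w1Rw1, w1Rw2, w2Rw0, w2Rw1, w2Rw2
Branch closes: q and not q both at w2.
Every branch closes (one shown): valid in S5.

S5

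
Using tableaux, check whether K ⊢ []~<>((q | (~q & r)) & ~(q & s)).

Tableau for the negation ~[]~<>((q | (~q & r)) & ~(q & s)):
1. ~[]~<>((q | (~q & r)) & ~(q & s)), w0
2. <>((q | (~q & r)) & ~(q & s)), w1
3. (q | (~q & r)) & ~(q & s), w2
4. q | (~q & r), w2
5. ~(q & s), w2
6. ~q & r, w2
7. ~q, w2
8. r, w2
9. ~s, w2
Accessibility: w0Rw1, w1Rw2
The negation has an open branch (countermodel exists).

Not valid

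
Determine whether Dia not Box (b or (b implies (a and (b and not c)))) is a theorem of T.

No, not valid

Tableau for the negation not Dia not Box (b or (b implies (a and (b and not c)))):
1. not Dia not Box (b or (b implies (a and (b and not c)))), u
2. Box (b or (b implies (a and (b and not c)))), u
3. b or (b implies (a and (b and not c))), u
4. b implies (a and (b and not c)), u
5. a and (b and not c), u
6. a, u
7. b and not c, u
8. b, u
9. not c, u
Accessibility: uRu
The negation has an open branch (countermodel exists).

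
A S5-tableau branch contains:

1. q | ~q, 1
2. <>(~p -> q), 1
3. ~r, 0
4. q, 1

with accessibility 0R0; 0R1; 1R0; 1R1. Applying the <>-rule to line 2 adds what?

a fresh world 2 with 1R2, and ~p -> q at 2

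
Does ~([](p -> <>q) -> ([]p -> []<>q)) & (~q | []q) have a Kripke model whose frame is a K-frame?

1. ~([](p -> <>q) -> ([]p -> []<>q)) & (~q | []q), 0
2. ~([](p -> <>q) -> ([]p -> []<>q)), 0
3. ~q | []q, 0
4. [](p -> <>q), 0
5. ~([]p -> []<>q), 0
6. []p, 0
7. ~[]<>q, 0
8. []q, 0
9. ~<>q, 1
10. p -> <>q, 1
11. p, 1
12. q, 1
13. <>q, 1
14. q, 2
15. ~q, 2
Accessibility: 0R1, 1R2
Branch closes: q and ~q both at 2.
Every branch closes; the branch above is one of them.

No, unsatisfiable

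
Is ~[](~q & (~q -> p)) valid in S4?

Tableau for the negation [](~q & (~q -> p)):
1. [](~q & (~q -> p)), u
2. ~q & (~q -> p), u   [[]-rule on 1 via uRu]
3. ~q, u   [&-rule on 2]
4. ~q -> p, u   [&-rule on 2]
5. p, u   [->-rule on 4 (branches; this branch)]
Accessibility: uRu
The negation has an open branch (countermodel exists).

Not valid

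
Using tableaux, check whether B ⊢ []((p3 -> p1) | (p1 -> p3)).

Tableau for the negation ~[]((p3 -> p1) | (p1 -> p3)):
1. ~[]((p3 -> p1) | (p1 -> p3)), u
2. ~((p3 -> p1) | (p1 -> p3)), v   [~[]-rule on 1: fresh world v, uRv]
3. ~(p3 -> p1), v   [~|-rule on 2]
4. ~(p1 -> p3), v   [~|-rule on 2]
5. p3, v   [~->-rule on 3]
6. ~p1, v   [~->-rule on 3]
7. p1, v   [~->-rule on 4]
8. ~p3, v   [~->-rule on 4]
Accessibility: uRu, uRv, vRu, vRv
Branch closes: p1 and ~p1 both at v.
All branches of the negation close; one closing branch shown above.

Valid in B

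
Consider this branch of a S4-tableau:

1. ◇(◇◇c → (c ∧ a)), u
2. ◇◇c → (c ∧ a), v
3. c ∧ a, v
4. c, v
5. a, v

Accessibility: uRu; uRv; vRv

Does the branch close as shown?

Open

There is no literal clash: for every atom and world, at most one sign appears.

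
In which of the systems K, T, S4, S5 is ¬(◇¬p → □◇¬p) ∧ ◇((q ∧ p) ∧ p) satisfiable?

K, T, S4

S5-tableau for the formula:
1. ¬(◇¬p → □◇¬p) ∧ ◇((q ∧ p) ∧ p), 0
2. ¬(◇¬p → □◇¬p), 0
3. ◇((q ∧ p) ∧ p), 0
4. ◇¬p, 0
5. ¬□◇¬p, 0
6. (q ∧ p) ∧ p, 1
7. q ∧ p, 1
8. p, 1
9. q, 1
10. ¬p, 2
11. ¬◇¬p, 3
12. p, 0
13. p, 2
Accessibility: 0R0, 0R1, 0R2, 0R3, 1R0, 1R1, 1R2, 1R3, 2R0, 2R1, 2R2, 2R3, 3R0, 3R1, 3R2, 3R3
Branch closes: p and ¬p both at 2.
Every branch closes (one shown): unsatisfiable in S5.
S4-tableau for the formula:
1. ¬(◇¬p → □◇¬p) ∧ ◇((q ∧ p) ∧ p), 0
2. ¬(◇¬p → □◇¬p), 0
3. ◇((q ∧ p) ∧ p), 0
4. ◇¬p, 0
5. ¬□◇¬p, 0
6. (q ∧ p) ∧ p, 1
7. q ∧ p, 1
8. p, 1
9. q, 1
10. ¬p, 2
11. ¬◇¬p, 3
12. p, 3
Accessibility: 0R0, 0R1, 0R2, 0R3, 1R1, 2R2, 3R3
Complete open branch: satisfiable in S4, hence also in K, T (this S4-model is also a K-model and a T-model).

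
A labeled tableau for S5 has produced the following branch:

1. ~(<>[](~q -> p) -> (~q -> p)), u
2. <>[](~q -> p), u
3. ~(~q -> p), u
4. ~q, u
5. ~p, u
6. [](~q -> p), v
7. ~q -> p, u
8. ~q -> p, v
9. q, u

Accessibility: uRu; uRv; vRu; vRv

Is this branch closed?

Both q and ~q appear at u.

Closed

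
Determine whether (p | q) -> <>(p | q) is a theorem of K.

Tableau for the negation ~((p | q) -> <>(p | q)):
1. ~((p | q) -> <>(p | q)), 0
2. p | q, 0
3. ~<>(p | q), 0
4. q, 0
The negation has an open branch (countermodel exists).

Not valid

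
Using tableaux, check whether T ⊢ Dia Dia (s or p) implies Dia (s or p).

No, not valid

Tableau for the negation not (Dia Dia (s or p) implies Dia (s or p)):
1. not (Dia Dia (s or p) implies Dia (s or p)), 0
2. Dia Dia (s or p), 0
3. not Dia (s or p), 0
4. not (s or p), 0
5. not s, 0
6. not p, 0
7. Dia (s or p), 1
8. not (s or p), 1
9. not s, 1
10. not p, 1
11. s or p, 2
12. p, 2
Accessibility: 0R0, 0R1, 1R1, 1R2, 2R2
The negation has an open branch (countermodel exists).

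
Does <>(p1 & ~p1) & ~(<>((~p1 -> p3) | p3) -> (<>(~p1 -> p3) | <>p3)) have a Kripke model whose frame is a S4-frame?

1. <>(p1 & ~p1) & ~(<>((~p1 -> p3) | p3) -> (<>(~p1 -> p3) | <>p3)), 0
2. <>(p1 & ~p1), 0   [&-rule on 1]
3. ~(<>((~p1 -> p3) | p3) -> (<>(~p1 -> p3) | <>p3)), 0   [&-rule on 1]
4. <>((~p1 -> p3) | p3), 0   [~->-rule on 3]
5. ~(<>(~p1 -> p3) | <>p3), 0   [~->-rule on 3]
6. ~<>(~p1 -> p3), 0   [~|-rule on 5]
7. ~<>p3, 0   [~|-rule on 5]
8. ~(~p1 -> p3), 0   [~<>-rule on 6 via 0R0]
9. ~p1, 0   [~->-rule on 8]
10. ~p3, 0   [~->-rule on 8]
11. p1 & ~p1, 1   [<>-rule on 2: fresh world 1, 0R1]
12. p1, 1   [&-rule on 11]
13. ~p1, 1   [&-rule on 11]
Accessibility: 0R0, 0R1, 1R1
Branch closes: p1 and ~p1 both at 1.
(One branch shown.) All branches close.

No, unsatisfiable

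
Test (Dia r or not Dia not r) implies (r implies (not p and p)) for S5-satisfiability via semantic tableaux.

1. (Dia r or not Dia not r) implies (r implies (not p and p)), w0
2. r implies (not p and p), w0   [implies-rule on 1 (branches; this branch)]
3. not r, w0   [implies-rule on 2 (branches; this branch)]
Accessibility: w0Rw0

Satisfiable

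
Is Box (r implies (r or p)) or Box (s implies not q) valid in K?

Tableau for the negation not (Box (r implies (r or p)) or Box (s implies not q)):
1. not (Box (r implies (r or p)) or Box (s implies not q)), w0
2. not Box (r implies (r or p)), w0
3. not Box (s implies not q), w0
4. not (r implies (r or p)), w1
5. r, w1
6. not (r or p), w1
7. not r, w1
8. not p, w1
Accessibility: w0Rw1
Branch closes: r and not r both at w1.
Every branch of the negation's tableau closes; the branch above is one of them.

Valid in K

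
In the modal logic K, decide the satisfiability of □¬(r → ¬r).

1. □¬(r → ¬r), u

Satisfiable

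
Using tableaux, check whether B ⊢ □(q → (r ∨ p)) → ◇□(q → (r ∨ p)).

Yes, valid

Tableau for the negation ¬(□(q → (r ∨ p)) → ◇□(q → (r ∨ p))):
1. ¬(□(q → (r ∨ p)) → ◇□(q → (r ∨ p))), u
2. □(q → (r ∨ p)), u
3. ¬◇□(q → (r ∨ p)), u
4. q → (r ∨ p), u
5. ¬□(q → (r ∨ p)), u
6. r ∨ p, u
7. p, u
8. ¬(q → (r ∨ p)), v
9. q, v
10. ¬(r ∨ p), v
11. ¬r, v
12. ¬p, v
13. q → (r ∨ p), v
14. ¬□(q → (r ∨ p)), v
15. r ∨ p, v
16. p, v
Accessibility: uRu, uRv, vRu, vRv
Branch closes: p and ¬p both at v.
Every branch of the negation's tableau closes; the branch above is one of them.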